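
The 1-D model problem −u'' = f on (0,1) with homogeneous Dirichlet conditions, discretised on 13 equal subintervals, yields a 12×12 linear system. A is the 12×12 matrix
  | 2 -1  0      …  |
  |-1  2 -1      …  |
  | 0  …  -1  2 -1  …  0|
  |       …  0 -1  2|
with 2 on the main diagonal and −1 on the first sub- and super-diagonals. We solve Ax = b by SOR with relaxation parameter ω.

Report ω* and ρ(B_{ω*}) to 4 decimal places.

½·tridiag(1,0,1) at n=12: λ_k = cos(kπ/13); max |λ| at k=1 ⇒ ρ_J = cos(π/13) ≈ 0.9709.
√(1 − cos²(π/13)) = sin(π/13) ≈ 0.23932.
So ω* = 2/1.23932 = 1.6138 (Young).
[ρ_SOR] ω* − 1 = 0.6138.

ω* = 1.6138, ρ_SOR = 0.6138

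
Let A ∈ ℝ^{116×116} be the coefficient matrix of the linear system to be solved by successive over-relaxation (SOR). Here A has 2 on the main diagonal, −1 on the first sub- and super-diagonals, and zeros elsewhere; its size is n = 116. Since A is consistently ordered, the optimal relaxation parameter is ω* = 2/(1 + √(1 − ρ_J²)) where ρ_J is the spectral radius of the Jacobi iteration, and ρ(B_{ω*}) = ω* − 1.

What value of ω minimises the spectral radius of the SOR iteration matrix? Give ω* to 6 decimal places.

With n=116, ρ(Jacobi) = cos(π/117) = 0.999640.
√(1−ρ_J²) simplifies to sin(π/117) = 0.0268480.
Then 2/(1+√(1−ρ_J²)) = 2/(1+0.0268480); ω* = 2/1.0268480 = 1.947708.
At ω = 1.947708 every |λ(B_ω)| = ω−1, so ρ_SOR = 0.947708.

ω* = 1.947708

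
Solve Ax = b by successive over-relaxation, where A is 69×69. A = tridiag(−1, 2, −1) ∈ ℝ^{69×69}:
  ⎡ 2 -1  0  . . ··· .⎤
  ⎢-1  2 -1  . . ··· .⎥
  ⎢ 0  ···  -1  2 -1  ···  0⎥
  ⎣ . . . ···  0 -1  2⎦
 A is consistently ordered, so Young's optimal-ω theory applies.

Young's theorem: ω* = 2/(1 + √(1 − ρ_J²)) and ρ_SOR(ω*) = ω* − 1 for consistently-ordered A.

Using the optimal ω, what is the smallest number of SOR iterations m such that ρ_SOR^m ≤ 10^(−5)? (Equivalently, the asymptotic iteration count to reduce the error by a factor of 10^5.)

ρ_J = max_k |cos(kπ/70)| = cos(π/70) = 0.9989931
root = sin(π/70) = 0.0448648  (since 1−cos² = sin²).
ω* = 2/(1 + 0.0448648) = 2/1.0448648 = 1.9141232.
[ρ_SOR] ω* − 1 = 0.9141232.
5·ln10 = 11.5129; −ln(0.9141232) = 0.0897899; m = ⌈11.5129/0.0897899⌉ = ⌈128.220⌉ = 129.

m = 129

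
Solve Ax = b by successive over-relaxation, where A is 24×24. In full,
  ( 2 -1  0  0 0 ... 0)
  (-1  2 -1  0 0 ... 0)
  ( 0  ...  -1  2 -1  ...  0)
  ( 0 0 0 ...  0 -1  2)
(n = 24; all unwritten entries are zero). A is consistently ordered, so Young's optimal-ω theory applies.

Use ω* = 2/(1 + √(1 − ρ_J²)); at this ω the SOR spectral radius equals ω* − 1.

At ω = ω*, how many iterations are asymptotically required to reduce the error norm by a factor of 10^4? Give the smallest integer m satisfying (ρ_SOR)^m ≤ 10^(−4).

ρ_J = max_k |cos(kπ/25)| = cos(π/25) = 0.9921147
√(1−ρ_J²) = |sin(π/25)| = 0.1253332
Young: ω* = 2/(1+√(1−ρ_J²)) = 2/(1+0.1253332) = 2/1.1253332 = 1.7772514.
ρ_SOR = ω* − 1 ≈ 0.7772514.
For 4 digits: m = 4·ln10 / (−ln 0.7772514) = 9.21034/0.251991 = 36.550; round up → m = 37.

m = 37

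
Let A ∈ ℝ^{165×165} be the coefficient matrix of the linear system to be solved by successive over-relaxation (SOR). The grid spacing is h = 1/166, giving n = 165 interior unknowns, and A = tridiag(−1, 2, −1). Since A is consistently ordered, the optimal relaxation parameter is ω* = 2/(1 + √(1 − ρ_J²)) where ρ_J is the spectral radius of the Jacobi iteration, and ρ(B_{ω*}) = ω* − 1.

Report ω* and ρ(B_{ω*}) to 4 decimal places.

½·tridiag(1,0,1) at n=165: λ_k = cos(kπ/166); max |λ| at k=1 ⇒ ρ_J = cos(π/166) ≈ 0.9998.
1 − cos²(π/166) = sin²(π/166) ⇒ √(1−ρ_J²) = sin(π/166) = 0.01892.
Then 2/(1+√(1−ρ_J²)) = 2/(1+0.01892); ω* = 2/1.01892 = 1.9629.
ρ_SOR = ω* − 1 ≈ 0.9629.

ω* = 1.9629, ρ_SOR = 0.9629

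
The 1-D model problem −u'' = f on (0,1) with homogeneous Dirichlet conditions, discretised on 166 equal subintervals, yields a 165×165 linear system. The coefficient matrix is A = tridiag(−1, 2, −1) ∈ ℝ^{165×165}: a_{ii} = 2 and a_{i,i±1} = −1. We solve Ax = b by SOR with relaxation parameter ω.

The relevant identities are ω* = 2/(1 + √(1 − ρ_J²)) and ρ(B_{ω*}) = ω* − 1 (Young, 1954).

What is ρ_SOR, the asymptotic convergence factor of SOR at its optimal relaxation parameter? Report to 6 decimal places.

ρ_SOR = 0.962855

[ρ_J] n=165: ρ(B_J) = cos(π/(n+1)) = cos(π/166) = 0.999821.
√(1−ρ_J²) = |sin(π/166)| = 0.0189241
Young: ω* = 2/(1+√(1−ρ_J²)) = 2/(1+0.0189241) = 2/1.0189241 = 1.962855.
ρ(B_{ω*}) = ω*−1 = 0.962855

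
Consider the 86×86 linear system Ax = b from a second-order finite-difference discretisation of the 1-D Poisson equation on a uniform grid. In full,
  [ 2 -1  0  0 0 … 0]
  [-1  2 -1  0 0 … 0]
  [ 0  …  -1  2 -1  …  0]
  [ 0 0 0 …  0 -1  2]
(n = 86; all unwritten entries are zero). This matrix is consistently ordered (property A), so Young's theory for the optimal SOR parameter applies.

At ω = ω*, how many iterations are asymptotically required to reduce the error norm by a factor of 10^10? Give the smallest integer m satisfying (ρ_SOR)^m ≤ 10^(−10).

m = 319

n=86: λ(B_J) = 1 − λ(A)/2 = cos(kπ/87); k=1 gives ρ_J = 0.9993481.
root = sin(π/87) = 0.0361024  (since 1−cos² = sin²).
ω* = 2/(1+0.0361024) = 1.9303111
Hence ρ(B_{ω*}) = 1.9303111 − 1 = 0.9303111.
For 10 digits: m = 10·ln10 / (−ln 0.9303111) = 23.0259/0.0722362 = 318.758; round up → m = 319.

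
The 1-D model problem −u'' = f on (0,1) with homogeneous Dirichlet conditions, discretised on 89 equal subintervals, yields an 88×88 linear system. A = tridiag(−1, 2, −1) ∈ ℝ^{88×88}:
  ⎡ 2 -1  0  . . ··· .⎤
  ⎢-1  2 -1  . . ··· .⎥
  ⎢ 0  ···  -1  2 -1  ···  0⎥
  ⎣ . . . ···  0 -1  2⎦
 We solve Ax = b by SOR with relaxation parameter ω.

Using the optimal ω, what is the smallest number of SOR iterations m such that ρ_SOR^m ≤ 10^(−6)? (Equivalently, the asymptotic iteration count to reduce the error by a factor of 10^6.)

m = 196

With n=88, ρ(Jacobi) = cos(π/89) = 0.9993771.
root = sin(π/89) = 0.0352915  (since 1−cos² = sin²).
So ω* = 2/1.0352915 = 1.9318231 (Young).
ρ_SOR = ω* − 1 = 1.9318231 − 1 = 0.9318231.
m ≥ 6·ln10 / (−ln 0.9318231) = 195.653; smallest integer m = 196.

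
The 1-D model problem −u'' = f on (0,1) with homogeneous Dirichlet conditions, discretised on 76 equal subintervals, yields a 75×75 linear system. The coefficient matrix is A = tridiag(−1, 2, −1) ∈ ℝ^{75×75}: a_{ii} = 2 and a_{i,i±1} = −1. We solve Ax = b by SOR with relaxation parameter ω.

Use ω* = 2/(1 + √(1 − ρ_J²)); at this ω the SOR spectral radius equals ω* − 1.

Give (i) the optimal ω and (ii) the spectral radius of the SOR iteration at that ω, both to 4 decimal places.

ω* = 1.9206, ρ_SOR = 0.9206

½·tridiag(1,0,1) at n=75: λ_k = cos(kπ/76); max |λ| at k=1 ⇒ ρ_J = cos(π/76) ≈ 0.9991.
√(1 − cos²(π/76)) = sin(π/76) ≈ 0.04132.
[ω*] 2 ÷ (1 + 0.04132) = 2 ÷ 1.04132 = 1.9206.
ρ(B_{ω*}) = ω*−1 = 0.9206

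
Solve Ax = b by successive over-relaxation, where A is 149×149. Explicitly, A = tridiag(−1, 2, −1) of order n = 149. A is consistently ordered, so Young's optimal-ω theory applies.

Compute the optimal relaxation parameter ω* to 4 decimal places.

ω* = 1.9590

B_J for the 149×149 system has eigenvalues cos(kπ/150); ρ_J = cos(π/150) = 0.9998.
root = sin(π/150) = 0.02094  (since 1−cos² = sin²).
Young: ω* = 2/(1+√(1−ρ_J²)) = 2/(1+0.02094) = 2/1.02094 = 1.9590.
and ρ(B_{ω*}) = 1.9590 − 1 = 0.9590.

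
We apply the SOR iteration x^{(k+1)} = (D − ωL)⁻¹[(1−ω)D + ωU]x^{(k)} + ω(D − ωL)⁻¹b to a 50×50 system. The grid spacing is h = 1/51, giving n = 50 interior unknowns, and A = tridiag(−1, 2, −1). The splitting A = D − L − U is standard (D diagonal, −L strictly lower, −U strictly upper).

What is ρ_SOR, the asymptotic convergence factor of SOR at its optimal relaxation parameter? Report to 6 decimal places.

ρ_SOR = 0.884018

spectrum of D⁻¹(L+U) = {cos(kπ/51) : 1≤k≤50}; ρ_J = cos(π/51) = 0.998103.
1 − cos²(π/51) = sin²(π/51) ⇒ √(1−ρ_J²) = sin(π/51) = 0.0615609.
Young: ω* = 2/(1+√(1−ρ_J²)) = 2/(1+0.0615609) = 2/1.0615609 = 1.884018.
ρ_SOR = ω* − 1 ≈ 0.884018.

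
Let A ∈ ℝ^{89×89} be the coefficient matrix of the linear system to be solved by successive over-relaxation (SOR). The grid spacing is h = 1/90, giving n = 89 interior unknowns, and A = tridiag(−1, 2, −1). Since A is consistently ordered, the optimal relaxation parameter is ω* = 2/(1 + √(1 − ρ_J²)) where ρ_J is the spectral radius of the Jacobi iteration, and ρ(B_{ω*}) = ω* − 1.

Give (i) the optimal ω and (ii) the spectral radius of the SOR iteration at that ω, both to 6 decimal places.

ω* = 1.932555, ρ_SOR = 0.932555

spectrum of D⁻¹(L+U) = {cos(kπ/90) : 1≤k≤89}; ρ_J = cos(π/90) = 0.999391.
√(1−ρ_J²) simplifies to sin(π/90) = 0.0348995.
So ω* = 2/1.0348995 = 1.932555 (Young).
Hence ρ(B_{ω*}) = 1.932555 − 1 = 0.932555.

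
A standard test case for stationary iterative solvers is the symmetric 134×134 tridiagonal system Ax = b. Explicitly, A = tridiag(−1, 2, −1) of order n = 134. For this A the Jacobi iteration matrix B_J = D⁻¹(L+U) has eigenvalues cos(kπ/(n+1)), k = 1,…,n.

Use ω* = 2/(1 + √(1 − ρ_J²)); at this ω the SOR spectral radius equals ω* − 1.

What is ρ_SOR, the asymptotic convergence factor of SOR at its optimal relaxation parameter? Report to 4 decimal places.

ρ_SOR = 0.9545

n=134: λ(B_J) = 1 − λ(A)/2 = cos(kπ/135); k=1 gives ρ_J = 0.9997.
√(1−ρ_J²) simplifies to sin(π/135) = 0.02327.
Then 2/(1+√(1−ρ_J²)) = 2/(1+0.02327); ω* = 2/1.02327 = 1.9545.
and ρ(B_{ω*}) = 1.9545 − 1 = 0.9545.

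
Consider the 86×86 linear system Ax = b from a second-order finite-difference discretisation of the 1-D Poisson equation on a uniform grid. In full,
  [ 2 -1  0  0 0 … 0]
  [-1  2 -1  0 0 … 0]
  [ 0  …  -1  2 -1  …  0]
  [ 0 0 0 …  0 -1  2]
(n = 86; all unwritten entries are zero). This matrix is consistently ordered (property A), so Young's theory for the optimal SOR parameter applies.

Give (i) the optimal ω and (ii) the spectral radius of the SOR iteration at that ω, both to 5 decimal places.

n=86: λ(B_J) = 1 − λ(A)/2 = cos(kπ/87); k=1 gives ρ_J = 0.99935.
root = sin(π/87) = 0.036102  (since 1−cos² = sin²).
[ω*] 2 ÷ (1 + 0.036102) = 2 ÷ 1.036102 = 1.93031.
ρ_SOR = ω* − 1 = 1.93031 − 1 = 0.93031.

ω* = 1.93031, ρ_SOR = 0.93031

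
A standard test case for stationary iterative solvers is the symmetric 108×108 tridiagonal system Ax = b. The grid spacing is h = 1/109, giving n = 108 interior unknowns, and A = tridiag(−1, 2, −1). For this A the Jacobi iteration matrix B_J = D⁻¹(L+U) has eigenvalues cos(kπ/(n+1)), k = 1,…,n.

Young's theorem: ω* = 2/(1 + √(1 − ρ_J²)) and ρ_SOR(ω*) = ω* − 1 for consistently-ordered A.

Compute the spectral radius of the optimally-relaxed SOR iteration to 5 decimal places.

[ρ_J] n=108: ρ(B_J) = cos(π/(n+1)) = cos(π/109) = 0.99958.
√(1−ρ_J²) simplifies to sin(π/109) = 0.028818.
ω* = 2 / (1 + 0.028818) = 2 / 1.028818 ≈ 1.94398.
[ρ_SOR] ω* − 1 = 0.94398.

ρ_SOR = 0.94398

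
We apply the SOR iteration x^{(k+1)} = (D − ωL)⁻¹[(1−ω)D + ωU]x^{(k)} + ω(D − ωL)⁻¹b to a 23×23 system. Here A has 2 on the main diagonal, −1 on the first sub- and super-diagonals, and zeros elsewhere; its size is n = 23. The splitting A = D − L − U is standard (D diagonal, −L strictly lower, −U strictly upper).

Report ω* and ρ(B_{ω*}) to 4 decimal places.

ω* = 1.7691, ρ_SOR = 0.7691

[ρ_J] n=23: ρ(B_J) = cos(π/(n+1)) = cos(π/24) = 0.9914.
√(1−ρ_J²) = |sin(π/24)| = 0.13053
[ω*] 2 ÷ (1 + 0.13053) = 2 ÷ 1.13053 = 1.7691.
ρ(B_{ω*}) = ω*−1 = 0.7691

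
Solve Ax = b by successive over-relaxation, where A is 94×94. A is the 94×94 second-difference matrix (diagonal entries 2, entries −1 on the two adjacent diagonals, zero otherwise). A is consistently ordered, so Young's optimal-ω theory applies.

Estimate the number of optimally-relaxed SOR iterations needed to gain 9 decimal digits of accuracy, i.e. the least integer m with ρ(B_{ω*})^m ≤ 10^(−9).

m = 314

ρ_J = max_k |cos(kπ/95)| = cos(π/95) = 0.9994533
√(1−ρ_J²) = |sin(π/95)| = 0.0330634
ω* = 2 / (1 + 0.0330634) = 2 / 1.0330634 ≈ 1.9359896.
[ρ_SOR] ω* − 1 = 0.9359896.
ρ_SOR^m ≤ 10^(−9) ⇔ m ≥ 9·ln10/(−ln 0.9359896) = 20.7233/0.0661509 = 313.273; m = ⌈313.273⌉ = 314.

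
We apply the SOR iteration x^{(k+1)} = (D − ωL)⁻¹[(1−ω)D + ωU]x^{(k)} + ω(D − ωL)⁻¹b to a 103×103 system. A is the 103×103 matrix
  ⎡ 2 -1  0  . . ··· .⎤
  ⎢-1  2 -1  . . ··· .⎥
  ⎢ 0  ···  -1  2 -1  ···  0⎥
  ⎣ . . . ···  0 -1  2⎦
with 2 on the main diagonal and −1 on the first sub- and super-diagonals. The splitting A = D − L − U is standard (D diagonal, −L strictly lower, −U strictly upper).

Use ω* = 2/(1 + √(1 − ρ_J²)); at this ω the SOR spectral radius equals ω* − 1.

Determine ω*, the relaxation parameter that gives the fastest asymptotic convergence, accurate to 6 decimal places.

½·tridiag(1,0,1) at n=103: λ_k = cos(kπ/104); max |λ| at k=1 ⇒ ρ_J = cos(π/104) ≈ 0.999544.
√(1 − cos²(π/104)) = sin(π/104) ≈ 0.0302030.
[ω*] 2 ÷ (1 + 0.0302030) = 2 ÷ 1.0302030 = 1.941365.
[ρ_SOR] ω* − 1 = 0.941365.

ω* = 1.941365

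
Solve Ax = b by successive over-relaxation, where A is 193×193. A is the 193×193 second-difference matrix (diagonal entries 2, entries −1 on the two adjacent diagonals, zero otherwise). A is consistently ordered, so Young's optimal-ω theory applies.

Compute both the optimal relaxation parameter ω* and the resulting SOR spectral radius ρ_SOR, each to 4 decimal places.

spectrum of D⁻¹(L+U) = {cos(kπ/194) : 1≤k≤193}; ρ_J = cos(π/194) = 0.9999.
√(1−ρ_J²) simplifies to sin(π/194) = 0.01619.
So ω* = 2/1.01619 = 1.9681 (Young).
ρ_SOR = ω* − 1 ≈ 0.9681.

ω* = 1.9681, ρ_SOR = 0.9681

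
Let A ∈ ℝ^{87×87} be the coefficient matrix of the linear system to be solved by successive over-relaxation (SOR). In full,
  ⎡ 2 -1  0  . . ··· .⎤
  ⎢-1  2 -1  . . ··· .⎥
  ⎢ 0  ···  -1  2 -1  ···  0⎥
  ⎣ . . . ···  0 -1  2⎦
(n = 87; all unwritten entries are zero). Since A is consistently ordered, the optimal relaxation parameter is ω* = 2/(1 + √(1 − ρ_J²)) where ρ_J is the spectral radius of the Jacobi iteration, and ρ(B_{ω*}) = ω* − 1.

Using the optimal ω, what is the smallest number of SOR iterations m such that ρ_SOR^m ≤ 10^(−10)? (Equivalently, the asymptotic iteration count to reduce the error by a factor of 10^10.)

spectrum of D⁻¹(L+U) = {cos(kπ/88) : 1≤k≤87}; ρ_J = cos(π/88) = 0.9993628.
√(1 − cos²(π/88)) = sin(π/88) ≈ 0.0356923.
ω* = 2/(1+0.0356923) = 1.9310755
Hence ρ(B_{ω*}) = 1.9310755 − 1 = 0.9310755.
10·ln10 = 23.0259; −ln(0.9310755) = 0.0714149; m = ⌈23.0259/0.0714149⌉ = ⌈322.424⌉ = 323.

m = 323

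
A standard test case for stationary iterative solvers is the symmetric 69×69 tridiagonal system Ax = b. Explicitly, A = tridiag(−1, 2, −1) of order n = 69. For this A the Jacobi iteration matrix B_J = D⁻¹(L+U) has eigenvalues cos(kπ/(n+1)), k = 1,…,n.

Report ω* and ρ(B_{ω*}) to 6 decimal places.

With n=69, ρ(Jacobi) = cos(π/70) = 0.998993.
1 − cos²(π/70) = sin²(π/70) ⇒ √(1−ρ_J²) = sin(π/70) = 0.0448648.
ω* = 2 / (1 + 0.0448648) = 2 / 1.0448648 ≈ 1.914123.
ρ(B_{ω*}) = ω*−1 = 0.914123

ω* = 1.914123, ρ_SOR = 0.914123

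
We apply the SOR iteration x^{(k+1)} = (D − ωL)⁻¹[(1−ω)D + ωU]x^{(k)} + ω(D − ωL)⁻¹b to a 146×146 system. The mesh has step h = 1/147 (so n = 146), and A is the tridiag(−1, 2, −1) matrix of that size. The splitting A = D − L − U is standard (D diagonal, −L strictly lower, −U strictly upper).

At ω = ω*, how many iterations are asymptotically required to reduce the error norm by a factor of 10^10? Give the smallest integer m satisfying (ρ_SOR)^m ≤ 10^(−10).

n=146: λ(B_J) = 1 − λ(A)/2 = cos(kπ/147); k=1 gives ρ_J = 0.9997716.
√(1−ρ_J²) simplifies to sin(π/147) = 0.0213698.
So ω* = 2/1.0213698 = 1.9581546 (Young).
ρ_SOR = ω* − 1 = 1.9581546 − 1 = 0.9581546.
Need (0.9581546)^m ≤ 10^(−10): m ≥ 10·ln10/|ln 0.9581546| = 23.0259/0.0427461 = 538.667 ⇒ m = 539.

m = 539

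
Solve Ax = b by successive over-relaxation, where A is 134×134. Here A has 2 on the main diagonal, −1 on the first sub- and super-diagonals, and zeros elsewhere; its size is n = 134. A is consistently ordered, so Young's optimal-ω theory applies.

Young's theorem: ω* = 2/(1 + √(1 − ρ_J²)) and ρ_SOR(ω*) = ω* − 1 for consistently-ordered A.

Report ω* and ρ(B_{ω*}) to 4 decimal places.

spectrum of D⁻¹(L+U) = {cos(kπ/135) : 1≤k≤134}; ρ_J = cos(π/135) = 0.9997.
√(1 − cos²(π/135)) = sin(π/135) ≈ 0.02327.
Then 2/(1+√(1−ρ_J²)) = 2/(1+0.02327); ω* = 2/1.02327 = 1.9545.
ρ_SOR = ω* − 1 ≈ 0.9545.

ω* = 1.9545, ρ_SOR = 0.9545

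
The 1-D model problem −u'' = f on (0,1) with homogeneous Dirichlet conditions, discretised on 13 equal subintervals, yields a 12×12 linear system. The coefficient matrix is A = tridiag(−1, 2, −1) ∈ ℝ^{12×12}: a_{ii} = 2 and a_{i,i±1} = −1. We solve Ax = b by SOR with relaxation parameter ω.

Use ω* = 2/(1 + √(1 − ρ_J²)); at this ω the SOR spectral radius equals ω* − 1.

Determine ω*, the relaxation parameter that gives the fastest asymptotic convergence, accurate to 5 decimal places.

½·tridiag(1,0,1) at n=12: λ_k = cos(kπ/13); max |λ| at k=1 ⇒ ρ_J = cos(π/13) ≈ 0.97094.
1 − cos²(π/13) = sin²(π/13) ⇒ √(1−ρ_J²) = sin(π/13) = 0.239316.
ω* = 2/(1 + 0.239316) = 2/1.239316 = 1.61379.
Hence ρ(B_{ω*}) = 1.61379 − 1 = 0.61379.

ω* = 1.61379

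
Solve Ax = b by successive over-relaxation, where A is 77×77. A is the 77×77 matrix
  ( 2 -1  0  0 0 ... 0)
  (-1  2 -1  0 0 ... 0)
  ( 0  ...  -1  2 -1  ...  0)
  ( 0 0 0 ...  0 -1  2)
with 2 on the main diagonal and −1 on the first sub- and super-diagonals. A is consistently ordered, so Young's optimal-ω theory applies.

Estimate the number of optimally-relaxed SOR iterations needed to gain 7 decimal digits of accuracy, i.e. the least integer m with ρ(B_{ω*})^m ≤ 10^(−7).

m = 201

spectrum of D⁻¹(L+U) = {cos(kπ/78) : 1≤k≤77}; ρ_J = cos(π/78) = 0.9991890.
1 − cos²(π/78) = sin²(π/78) ⇒ √(1−ρ_J²) = sin(π/78) = 0.0402659.
So ω* = 2/1.0402659 = 1.9225854 (Young).
ρ_SOR = ω* − 1 = 1.9225854 − 1 = 0.9225854.
Need (0.9225854)^m ≤ 10^(−7): m ≥ 7·ln10/|ln 0.9225854| = 16.1181/0.0805753 = 200.038 ⇒ m = 201.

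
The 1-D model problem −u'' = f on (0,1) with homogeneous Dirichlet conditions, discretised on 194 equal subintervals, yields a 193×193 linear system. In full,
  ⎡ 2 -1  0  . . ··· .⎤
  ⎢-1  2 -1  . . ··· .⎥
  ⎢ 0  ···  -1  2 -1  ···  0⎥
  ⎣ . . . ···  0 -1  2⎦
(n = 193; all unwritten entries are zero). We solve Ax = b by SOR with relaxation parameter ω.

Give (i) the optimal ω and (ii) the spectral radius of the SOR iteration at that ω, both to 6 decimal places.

ω* = 1.968130, ρ_SOR = 0.968130

[ρ_J] n=193: ρ(B_J) = cos(π/(n+1)) = cos(π/194) = 0.999869.
1 − cos²(π/194) = sin²(π/194) ⇒ √(1−ρ_J²) = sin(π/194) = 0.0161931.
ω* = 2/(1 + 0.0161931) = 2/1.0161931 = 1.968130.
[ρ_SOR] ω* − 1 = 0.968130.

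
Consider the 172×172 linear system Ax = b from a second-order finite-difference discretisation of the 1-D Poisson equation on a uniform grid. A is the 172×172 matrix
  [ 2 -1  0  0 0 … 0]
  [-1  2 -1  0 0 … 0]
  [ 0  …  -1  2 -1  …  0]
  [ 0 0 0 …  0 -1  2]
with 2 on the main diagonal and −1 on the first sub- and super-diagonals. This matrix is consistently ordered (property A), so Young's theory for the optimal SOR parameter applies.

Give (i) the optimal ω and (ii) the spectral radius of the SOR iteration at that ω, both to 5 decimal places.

ω* = 1.96433, ρ_SOR = 0.96433

B_J for the 172×172 system has eigenvalues cos(kπ/173); ρ_J = cos(π/173) = 0.99984.
√(1−ρ_J²) simplifies to sin(π/173) = 0.018158.
ω* = 2 / (1 + 0.018158) = 2 / 1.018158 ≈ 1.96433.
Hence ρ(B_{ω*}) = 1.96433 − 1 = 0.96433.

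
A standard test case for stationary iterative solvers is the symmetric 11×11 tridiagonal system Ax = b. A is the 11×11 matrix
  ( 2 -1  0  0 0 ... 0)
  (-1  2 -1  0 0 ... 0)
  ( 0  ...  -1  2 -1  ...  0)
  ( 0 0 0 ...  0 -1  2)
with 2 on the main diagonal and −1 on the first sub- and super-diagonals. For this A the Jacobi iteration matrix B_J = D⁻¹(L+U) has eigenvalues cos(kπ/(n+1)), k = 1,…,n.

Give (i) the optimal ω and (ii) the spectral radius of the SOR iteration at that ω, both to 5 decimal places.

B_J for the 11×11 system has eigenvalues cos(kπ/12); ρ_J = cos(π/12) = 0.96593.
√(1−ρ_J²) simplifies to sin(π/12) = 0.258819.
ω* = 2/(1+0.258819) = 1.58879
Hence ρ(B_{ω*}) = 1.58879 − 1 = 0.58879.

ω* = 1.58879, ρ_SOR = 0.58879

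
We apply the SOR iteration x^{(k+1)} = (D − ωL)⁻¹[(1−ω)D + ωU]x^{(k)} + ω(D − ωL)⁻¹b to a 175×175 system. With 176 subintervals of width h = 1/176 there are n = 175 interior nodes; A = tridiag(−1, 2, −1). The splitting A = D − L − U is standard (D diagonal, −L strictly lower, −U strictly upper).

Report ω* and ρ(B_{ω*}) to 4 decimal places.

ω* = 1.9649, ρ_SOR = 0.9649

ρ_J = max_k |cos(kπ/176)| = cos(π/176) = 0.9998
√(1−ρ_J²) = |sin(π/176)| = 0.01785
Then 2/(1+√(1−ρ_J²)) = 2/(1+0.01785); ω* = 2/1.01785 = 1.9649.
ρ(B_{ω*}) = ω*−1 = 0.9649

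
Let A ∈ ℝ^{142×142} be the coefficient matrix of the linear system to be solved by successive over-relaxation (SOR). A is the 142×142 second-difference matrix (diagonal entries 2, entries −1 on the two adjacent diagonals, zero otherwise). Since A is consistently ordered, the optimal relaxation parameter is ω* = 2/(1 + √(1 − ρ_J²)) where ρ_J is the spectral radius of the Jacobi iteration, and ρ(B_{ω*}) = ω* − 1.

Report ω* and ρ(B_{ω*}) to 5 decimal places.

n=142: λ(B_J) = 1 − λ(A)/2 = cos(kπ/143); k=1 gives ρ_J = 0.99976.
√(1−ρ_J²) simplifies to sin(π/143) = 0.021967.
ω* = 2/(1 + 0.021967) = 2/1.021967 = 1.95701.
ρ_SOR = ω* − 1 ≈ 0.95701.

ω* = 1.95701, ρ_SOR = 0.95701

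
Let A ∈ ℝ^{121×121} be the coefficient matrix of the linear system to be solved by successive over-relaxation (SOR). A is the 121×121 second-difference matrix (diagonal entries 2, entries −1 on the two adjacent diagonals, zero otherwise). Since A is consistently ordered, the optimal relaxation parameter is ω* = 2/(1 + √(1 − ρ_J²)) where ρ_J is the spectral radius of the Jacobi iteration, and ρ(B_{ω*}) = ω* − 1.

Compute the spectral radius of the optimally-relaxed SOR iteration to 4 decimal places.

ρ_SOR = 0.9498

spectrum of D⁻¹(L+U) = {cos(kπ/122) : 1≤k≤121}; ρ_J = cos(π/122) = 0.9997.
root = sin(π/122) = 0.02575  (since 1−cos² = sin²).
So ω* = 2/1.02575 = 1.9498 (Young).
[ρ_SOR] ω* − 1 = 0.9498.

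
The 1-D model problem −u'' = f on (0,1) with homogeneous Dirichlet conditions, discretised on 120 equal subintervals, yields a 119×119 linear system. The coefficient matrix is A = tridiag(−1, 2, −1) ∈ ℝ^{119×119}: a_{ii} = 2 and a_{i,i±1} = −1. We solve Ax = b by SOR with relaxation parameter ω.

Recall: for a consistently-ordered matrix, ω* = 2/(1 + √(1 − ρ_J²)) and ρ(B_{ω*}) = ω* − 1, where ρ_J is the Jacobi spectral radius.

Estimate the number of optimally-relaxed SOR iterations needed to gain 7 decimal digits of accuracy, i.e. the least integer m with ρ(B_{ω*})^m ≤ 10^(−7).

m = 308

ρ_J = max_k |cos(kπ/120)| = cos(π/120) = 0.9996573
root = sin(π/120) = 0.0261769  (since 1−cos² = sin²).
So ω* = 2/1.0261769 = 1.9489817 (Young).
ρ(B_{ω*}) = ω*−1 = 0.9489817
m ≥ 7·ln10 / (−ln 0.9489817) = 307.798; smallest integer m = 308.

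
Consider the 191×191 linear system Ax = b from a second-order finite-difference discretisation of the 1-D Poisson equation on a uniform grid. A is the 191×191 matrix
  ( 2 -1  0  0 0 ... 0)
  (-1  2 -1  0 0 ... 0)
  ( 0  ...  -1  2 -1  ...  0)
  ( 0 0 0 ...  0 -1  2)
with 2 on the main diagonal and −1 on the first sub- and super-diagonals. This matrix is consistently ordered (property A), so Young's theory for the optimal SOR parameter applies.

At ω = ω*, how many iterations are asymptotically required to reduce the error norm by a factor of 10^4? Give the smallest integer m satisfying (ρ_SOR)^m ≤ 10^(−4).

B_J for the 191×191 system has eigenvalues cos(kπ/192); ρ_J = cos(π/192) = 0.9998661.
√(1 − cos²(π/192)) = sin(π/192) ≈ 0.0163617.
ω* = 2 / (1 + 0.0163617) = 2 / 1.0163617 ≈ 1.9678034.
ρ_SOR = ω* − 1 = 1.9678034 − 1 = 0.9678034.
Need (0.9678034)^m ≤ 10^(−4): m ≥ 4·ln10/|ln 0.9678034| = 9.21034/0.0327263 = 281.435 ⇒ m = 282.

m = 282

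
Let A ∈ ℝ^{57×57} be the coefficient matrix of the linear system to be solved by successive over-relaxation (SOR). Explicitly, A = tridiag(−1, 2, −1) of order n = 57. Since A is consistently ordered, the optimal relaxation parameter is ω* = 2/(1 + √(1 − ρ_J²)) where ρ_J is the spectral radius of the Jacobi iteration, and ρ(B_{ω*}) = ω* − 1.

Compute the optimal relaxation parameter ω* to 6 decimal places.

ω* = 1.897283

ρ_J = max_k |cos(kπ/58)| = cos(π/58) = 0.998533
√(1−ρ_J²) = |sin(π/58)| = 0.0541389
ω* = 2/(1+0.0541389) = 1.897283
Hence ρ(B_{ω*}) = 1.897283 − 1 = 0.897283.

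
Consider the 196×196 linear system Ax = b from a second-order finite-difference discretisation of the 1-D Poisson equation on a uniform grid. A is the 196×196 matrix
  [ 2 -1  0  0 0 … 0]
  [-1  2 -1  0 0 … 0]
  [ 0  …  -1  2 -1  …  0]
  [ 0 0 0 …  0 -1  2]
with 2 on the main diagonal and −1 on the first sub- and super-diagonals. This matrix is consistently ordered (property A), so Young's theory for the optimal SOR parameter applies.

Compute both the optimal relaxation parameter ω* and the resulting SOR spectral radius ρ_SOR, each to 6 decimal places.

ω* = 1.968608, ρ_SOR = 0.968608

B_J for the 196×196 system has eigenvalues cos(kπ/197); ρ_J = cos(π/197) = 0.999873.
1 − cos²(π/197) = sin²(π/197) ⇒ √(1−ρ_J²) = sin(π/197) = 0.0159465.
Young: ω* = 2/(1+√(1−ρ_J²)) = 2/(1+0.0159465) = 2/1.0159465 = 1.968608.
At ω = 1.968608 every |λ(B_ω)| = ω−1, so ρ_SOR = 0.968608.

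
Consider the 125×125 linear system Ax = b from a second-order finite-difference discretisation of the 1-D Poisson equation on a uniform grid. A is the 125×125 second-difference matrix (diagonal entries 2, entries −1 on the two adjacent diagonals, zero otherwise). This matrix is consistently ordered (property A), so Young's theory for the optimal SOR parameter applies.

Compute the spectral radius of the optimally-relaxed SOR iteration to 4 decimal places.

ρ_J = max_k |cos(kπ/126)| = cos(π/126) = 0.9997
√(1−ρ_J²) simplifies to sin(π/126) = 0.02493.
Then 2/(1+√(1−ρ_J²)) = 2/(1+0.02493); ω* = 2/1.02493 = 1.9514.
and ρ(B_{ω*}) = 1.9514 − 1 = 0.9514.

ρ_SOR = 0.9514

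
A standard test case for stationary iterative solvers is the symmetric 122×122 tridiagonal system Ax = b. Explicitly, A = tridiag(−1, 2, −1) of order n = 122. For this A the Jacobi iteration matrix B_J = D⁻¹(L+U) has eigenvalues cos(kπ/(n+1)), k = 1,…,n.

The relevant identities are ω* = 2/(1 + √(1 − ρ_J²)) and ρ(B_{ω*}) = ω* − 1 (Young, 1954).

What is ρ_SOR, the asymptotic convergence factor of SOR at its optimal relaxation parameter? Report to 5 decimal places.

ρ_SOR = 0.95019

[ρ_J] n=122: ρ(B_J) = cos(π/(n+1)) = cos(π/123) = 0.99967.
√(1 − cos²(π/123)) = sin(π/123) ≈ 0.025539.
ω* = 2 / (1 + 0.025539) = 2 / 1.025539 ≈ 1.95019.
[ρ_SOR] ω* − 1 = 0.95019.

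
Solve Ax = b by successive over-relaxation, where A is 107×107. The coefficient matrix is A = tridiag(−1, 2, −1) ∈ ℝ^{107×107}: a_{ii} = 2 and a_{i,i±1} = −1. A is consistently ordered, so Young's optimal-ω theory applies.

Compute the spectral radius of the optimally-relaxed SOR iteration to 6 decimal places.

ρ_SOR = 0.943475

spectrum of D⁻¹(L+U) = {cos(kπ/108) : 1≤k≤107}; ρ_J = cos(π/108) = 0.999577.
root = sin(π/108) = 0.0290847  (since 1−cos² = sin²).
[ω*] 2 ÷ (1 + 0.0290847) = 2 ÷ 1.0290847 = 1.943475.
ρ_SOR = ω* − 1 ≈ 0.943475.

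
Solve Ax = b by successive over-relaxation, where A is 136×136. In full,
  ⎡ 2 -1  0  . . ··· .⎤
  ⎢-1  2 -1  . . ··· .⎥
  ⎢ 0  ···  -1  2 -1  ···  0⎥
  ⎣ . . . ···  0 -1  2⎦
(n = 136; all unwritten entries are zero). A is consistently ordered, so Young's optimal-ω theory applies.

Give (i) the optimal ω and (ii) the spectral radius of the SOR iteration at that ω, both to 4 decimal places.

ω* = 1.9552, ρ_SOR = 0.9552

spectrum of D⁻¹(L+U) = {cos(kπ/137) : 1≤k≤136}; ρ_J = cos(π/137) = 0.9997.
√(1−ρ_J²) = |sin(π/137)| = 0.02293
Young: ω* = 2/(1+√(1−ρ_J²)) = 2/(1+0.02293) = 2/1.02293 = 1.9552.
ρ(B_{ω*}) = ω*−1 = 0.9552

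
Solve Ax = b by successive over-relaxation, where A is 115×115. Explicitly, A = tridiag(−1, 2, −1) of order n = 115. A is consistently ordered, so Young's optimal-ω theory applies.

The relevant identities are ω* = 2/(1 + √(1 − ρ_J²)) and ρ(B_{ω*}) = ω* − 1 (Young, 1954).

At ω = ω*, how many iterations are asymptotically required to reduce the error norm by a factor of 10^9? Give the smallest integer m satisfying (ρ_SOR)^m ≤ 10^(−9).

m = 383

With n=115, ρ(Jacobi) = cos(π/116) = 0.9996333.
1 − cos²(π/116) = sin²(π/116) ⇒ √(1−ρ_J²) = sin(π/116) = 0.0270794.
ω* = 2/(1 + 0.0270794) = 2/1.0270794 = 1.9472691.
ρ(B_{ω*}) = ω*−1 = 0.9472691
ρ_SOR^m ≤ 10^(−9) ⇔ m ≥ 9·ln10/(−ln 0.9472691) = 20.7233/0.0541721 = 382.546; m = ⌈382.546⌉ = 383.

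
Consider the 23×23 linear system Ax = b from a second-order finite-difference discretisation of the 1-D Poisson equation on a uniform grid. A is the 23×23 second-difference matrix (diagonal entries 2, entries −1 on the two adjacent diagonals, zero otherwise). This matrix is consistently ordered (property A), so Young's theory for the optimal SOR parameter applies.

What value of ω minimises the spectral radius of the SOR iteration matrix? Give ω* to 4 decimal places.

ω* = 1.7691

½·tridiag(1,0,1) at n=23: λ_k = cos(kπ/24); max |λ| at k=1 ⇒ ρ_J = cos(π/24) ≈ 0.9914.
root = sin(π/24) = 0.13053  (since 1−cos² = sin²).
ω* = 2/(1 + 0.13053) = 2/1.13053 = 1.7691.
ρ_SOR = ω* − 1 ≈ 0.7691.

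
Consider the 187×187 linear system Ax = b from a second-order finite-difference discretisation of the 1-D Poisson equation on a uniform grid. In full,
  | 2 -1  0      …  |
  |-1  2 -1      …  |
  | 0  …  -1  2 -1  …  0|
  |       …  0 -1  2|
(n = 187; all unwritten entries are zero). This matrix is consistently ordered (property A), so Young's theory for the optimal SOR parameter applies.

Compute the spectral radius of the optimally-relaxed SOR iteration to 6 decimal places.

ρ_J = max_k |cos(kπ/188)| = cos(π/188) = 0.999860
root = sin(π/188) = 0.0167098  (since 1−cos² = sin²).
ω* = 2/(1+0.0167098) = 1.967130
At ω = 1.967130 every |λ(B_ω)| = ω−1, so ρ_SOR = 0.967130.

ρ_SOR = 0.967130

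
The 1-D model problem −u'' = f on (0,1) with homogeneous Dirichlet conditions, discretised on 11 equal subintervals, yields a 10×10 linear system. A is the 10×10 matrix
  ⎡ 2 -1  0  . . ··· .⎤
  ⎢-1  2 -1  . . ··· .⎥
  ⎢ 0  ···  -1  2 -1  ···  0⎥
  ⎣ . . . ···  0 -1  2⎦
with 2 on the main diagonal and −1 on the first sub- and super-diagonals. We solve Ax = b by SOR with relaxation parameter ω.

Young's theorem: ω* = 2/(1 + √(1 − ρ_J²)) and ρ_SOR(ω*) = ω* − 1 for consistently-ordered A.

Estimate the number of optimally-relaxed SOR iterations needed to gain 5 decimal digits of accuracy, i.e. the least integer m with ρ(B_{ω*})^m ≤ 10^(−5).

½·tridiag(1,0,1) at n=10: λ_k = cos(kπ/11); max |λ| at k=1 ⇒ ρ_J = cos(π/11) ≈ 0.9594930.
√(1 − cos²(π/11)) = sin(π/11) ≈ 0.2817326.
ω* = 2 / (1 + 0.2817326) = 2 / 1.2817326 ≈ 1.5603879.
Hence ρ(B_{ω*}) = 1.5603879 − 1 = 0.5603879.
Need (0.5603879)^m ≤ 10^(−5): m ≥ 5·ln10/|ln 0.5603879| = 11.5129/0.579126 = 19.880 ⇒ m = 20.

m = 20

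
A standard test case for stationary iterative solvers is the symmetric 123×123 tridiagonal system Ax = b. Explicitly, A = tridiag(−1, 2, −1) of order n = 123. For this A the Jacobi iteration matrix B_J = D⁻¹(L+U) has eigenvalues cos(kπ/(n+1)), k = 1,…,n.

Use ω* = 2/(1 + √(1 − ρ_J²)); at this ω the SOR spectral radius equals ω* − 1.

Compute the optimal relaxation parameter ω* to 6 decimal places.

spectrum of D⁻¹(L+U) = {cos(kπ/124) : 1≤k≤123}; ρ_J = cos(π/124) = 0.999679.
√(1−ρ_J²) simplifies to sin(π/124) = 0.0253327.
So ω* = 2/1.0253327 = 1.950586 (Young).
[ρ_SOR] ω* − 1 = 0.950586.

ω* = 1.950586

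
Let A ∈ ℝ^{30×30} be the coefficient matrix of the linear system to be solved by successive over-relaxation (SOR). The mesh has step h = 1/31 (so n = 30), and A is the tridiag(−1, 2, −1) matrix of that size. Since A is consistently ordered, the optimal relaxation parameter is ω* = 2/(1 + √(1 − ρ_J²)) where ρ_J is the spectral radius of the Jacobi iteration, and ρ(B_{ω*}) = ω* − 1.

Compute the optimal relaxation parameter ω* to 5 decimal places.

spectrum of D⁻¹(L+U) = {cos(kπ/31) : 1≤k≤30}; ρ_J = cos(π/31) = 0.99487.
√(1−ρ_J²) simplifies to sin(π/31) = 0.101168.
ω* = 2 / (1 + 0.101168) = 2 / 1.101168 ≈ 1.81625.
At ω = 1.81625 every |λ(B_ω)| = ω−1, so ρ_SOR = 0.81625.

ω* = 1.81625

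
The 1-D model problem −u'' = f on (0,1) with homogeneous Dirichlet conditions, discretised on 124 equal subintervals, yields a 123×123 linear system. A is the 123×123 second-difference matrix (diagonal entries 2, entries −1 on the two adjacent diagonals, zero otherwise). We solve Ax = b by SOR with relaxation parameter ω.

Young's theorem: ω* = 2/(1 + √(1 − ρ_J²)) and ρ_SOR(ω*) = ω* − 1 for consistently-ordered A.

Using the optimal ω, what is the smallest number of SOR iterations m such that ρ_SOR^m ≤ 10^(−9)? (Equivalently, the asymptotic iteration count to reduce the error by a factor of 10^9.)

m = 409

ρ_J = max_k |cos(kπ/124)| = cos(π/124) = 0.9996791
√(1 − cos²(π/124)) = sin(π/124) ≈ 0.0253327.
[ω*] 2 ÷ (1 + 0.0253327) = 2 ÷ 1.0253327 = 1.9505864.
ρ_SOR = ω* − 1 = 1.9505864 − 1 = 0.9505864.
9·ln10 = 20.7233; −ln(0.9505864) = 0.0506762; m = ⌈20.7233/0.0506762⌉ = ⌈408.936⌉ = 409.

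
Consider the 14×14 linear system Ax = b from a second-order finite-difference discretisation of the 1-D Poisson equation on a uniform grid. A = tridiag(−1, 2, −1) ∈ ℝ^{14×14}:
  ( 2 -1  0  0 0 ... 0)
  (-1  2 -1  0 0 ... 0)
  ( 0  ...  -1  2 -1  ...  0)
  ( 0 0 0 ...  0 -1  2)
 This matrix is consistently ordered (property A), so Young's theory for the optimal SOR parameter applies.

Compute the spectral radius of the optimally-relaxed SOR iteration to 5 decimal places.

ρ_J = max_k |cos(kπ/15)| = cos(π/15) = 0.97815
√(1−ρ_J²) = |sin(π/15)| = 0.207912
Then 2/(1+√(1−ρ_J²)) = 2/(1+0.207912); ω* = 2/1.207912 = 1.65575.
[ρ_SOR] ω* − 1 = 0.65575.

ρ_SOR = 0.65575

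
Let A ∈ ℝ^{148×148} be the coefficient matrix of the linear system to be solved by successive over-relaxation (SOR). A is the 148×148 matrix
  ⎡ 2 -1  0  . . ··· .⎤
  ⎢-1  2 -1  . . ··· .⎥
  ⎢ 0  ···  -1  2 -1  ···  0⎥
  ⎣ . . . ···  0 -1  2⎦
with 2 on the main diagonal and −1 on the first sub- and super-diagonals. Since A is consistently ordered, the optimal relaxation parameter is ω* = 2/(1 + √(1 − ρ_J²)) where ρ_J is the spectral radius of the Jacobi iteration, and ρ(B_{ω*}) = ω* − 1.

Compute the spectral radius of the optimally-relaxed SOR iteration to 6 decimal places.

[ρ_J] n=148: ρ(B_J) = cos(π/(n+1)) = cos(π/149) = 0.999778.
1 − cos²(π/149) = sin²(π/149) ⇒ √(1−ρ_J²) = sin(π/149) = 0.0210830.
Young: ω* = 2/(1+√(1−ρ_J²)) = 2/(1+0.0210830) = 2/1.0210830 = 1.958705.
ρ_SOR = ω* − 1 = 1.958705 − 1 = 0.958705.

ρ_SOR = 0.958705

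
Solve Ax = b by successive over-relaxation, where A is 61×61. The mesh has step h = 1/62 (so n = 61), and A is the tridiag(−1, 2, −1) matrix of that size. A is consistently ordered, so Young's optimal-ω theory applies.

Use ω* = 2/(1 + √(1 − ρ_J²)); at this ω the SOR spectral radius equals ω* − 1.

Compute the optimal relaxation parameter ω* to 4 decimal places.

spectrum of D⁻¹(L+U) = {cos(kπ/62) : 1≤k≤61}; ρ_J = cos(π/62) = 0.9987.
√(1−ρ_J²) = |sin(π/62)| = 0.05065
Young: ω* = 2/(1+√(1−ρ_J²)) = 2/(1+0.05065) = 2/1.05065 = 1.9036.
and ρ(B_{ω*}) = 1.9036 − 1 = 0.9036.

ω* = 1.9036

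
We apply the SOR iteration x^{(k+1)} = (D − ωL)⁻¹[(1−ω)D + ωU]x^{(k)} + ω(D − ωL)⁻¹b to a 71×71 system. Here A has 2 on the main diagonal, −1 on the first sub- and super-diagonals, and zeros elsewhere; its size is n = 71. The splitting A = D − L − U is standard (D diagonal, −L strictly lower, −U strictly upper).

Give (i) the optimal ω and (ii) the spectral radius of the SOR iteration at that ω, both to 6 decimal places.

[ρ_J] n=71: ρ(B_J) = cos(π/(n+1)) = cos(π/72) = 0.999048.
root = sin(π/72) = 0.0436194  (since 1−cos² = sin²).
ω* = 2/(1 + 0.0436194) = 2/1.0436194 = 1.916407.
ρ(B_{ω*}) = ω*−1 = 0.916407

ω* = 1.916407, ρ_SOR = 0.916407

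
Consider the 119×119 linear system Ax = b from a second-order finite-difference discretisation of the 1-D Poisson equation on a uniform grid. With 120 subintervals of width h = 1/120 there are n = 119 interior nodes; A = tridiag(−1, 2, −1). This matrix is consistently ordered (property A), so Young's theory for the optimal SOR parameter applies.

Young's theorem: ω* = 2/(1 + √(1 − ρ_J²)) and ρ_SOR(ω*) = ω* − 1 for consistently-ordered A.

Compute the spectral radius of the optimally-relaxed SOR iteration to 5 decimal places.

ρ_SOR = 0.94898

½·tridiag(1,0,1) at n=119: λ_k = cos(kπ/120); max |λ| at k=1 ⇒ ρ_J = cos(π/120) ≈ 0.99966.
√(1−ρ_J²) = |sin(π/120)| = 0.026177
[ω*] 2 ÷ (1 + 0.026177) = 2 ÷ 1.026177 = 1.94898.
ρ_SOR = ω* − 1 ≈ 0.94898.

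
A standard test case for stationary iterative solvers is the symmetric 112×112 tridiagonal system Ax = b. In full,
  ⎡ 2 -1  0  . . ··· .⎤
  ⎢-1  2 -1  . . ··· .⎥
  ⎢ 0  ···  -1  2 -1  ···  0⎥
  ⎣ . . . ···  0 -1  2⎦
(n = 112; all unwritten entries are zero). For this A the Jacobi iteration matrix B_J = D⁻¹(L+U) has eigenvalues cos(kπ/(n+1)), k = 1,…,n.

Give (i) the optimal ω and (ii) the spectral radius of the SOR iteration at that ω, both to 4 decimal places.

[ρ_J] n=112: ρ(B_J) = cos(π/(n+1)) = cos(π/113) = 0.9996.
√(1−ρ_J²) simplifies to sin(π/113) = 0.02780.
So ω* = 2/1.02780 = 1.9459 (Young).
[ρ_SOR] ω* − 1 = 0.9459.

ω* = 1.9459, ρ_SOR = 0.9459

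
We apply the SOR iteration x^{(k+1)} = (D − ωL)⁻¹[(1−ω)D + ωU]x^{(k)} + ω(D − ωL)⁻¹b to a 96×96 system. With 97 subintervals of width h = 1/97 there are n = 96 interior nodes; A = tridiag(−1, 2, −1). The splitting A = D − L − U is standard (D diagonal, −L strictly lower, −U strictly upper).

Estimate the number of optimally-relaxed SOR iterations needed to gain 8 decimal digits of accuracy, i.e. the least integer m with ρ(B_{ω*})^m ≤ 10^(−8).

m = 285

½·tridiag(1,0,1) at n=96: λ_k = cos(kπ/97); max |λ| at k=1 ⇒ ρ_J = cos(π/97) ≈ 0.9994756.
1 − cos²(π/97) = sin²(π/97) ⇒ √(1−ρ_J²) = sin(π/97) = 0.0323819.
ω* = 2/(1 + 0.0323819) = 2/1.0323819 = 1.9372676.
ρ(B_{ω*}) = ω*−1 = 0.9372676
(0.9372676)^m ≤ 10^{−8}  ⇒  m·ln(0.9372676) ≤ −8·ln10  ⇒  m ≥ 284.330  ⇒  m = 285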